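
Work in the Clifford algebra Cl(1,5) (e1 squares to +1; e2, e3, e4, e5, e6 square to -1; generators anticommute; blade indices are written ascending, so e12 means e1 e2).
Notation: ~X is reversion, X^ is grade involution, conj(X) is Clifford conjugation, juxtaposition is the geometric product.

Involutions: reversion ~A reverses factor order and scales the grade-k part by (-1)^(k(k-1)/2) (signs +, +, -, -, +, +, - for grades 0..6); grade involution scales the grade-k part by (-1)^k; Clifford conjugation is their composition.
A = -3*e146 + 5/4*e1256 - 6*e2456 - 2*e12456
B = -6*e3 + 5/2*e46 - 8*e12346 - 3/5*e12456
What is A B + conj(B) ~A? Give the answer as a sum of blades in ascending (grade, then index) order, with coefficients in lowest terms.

first term: 6/5 + 111/10*e1 + 3/4*e4 - 24*e23 - 66/5*e25 - 16*e35 - 5*e125 - 48*e135 + 10*e345 - 25/8*e1245 + 18*e1346 - 15/2*e12356 - 36*e23456 - 12*e123456
second term: -6/5 + 39/10*e1 - 3/4*e4 - 24*e23 + 84/5*e25 - 16*e35 + 5*e125 - 48*e135 + 10*e345 - 25/8*e1245 - 18*e1346 + 15/2*e12356 + 36*e23456 - 12*e123456
Answer: 15*e1 - 48*e23 + 18/5*e25 - 32*e35 - 96*e135 + 20*e345 - 25/4*e1245 - 24*e123456


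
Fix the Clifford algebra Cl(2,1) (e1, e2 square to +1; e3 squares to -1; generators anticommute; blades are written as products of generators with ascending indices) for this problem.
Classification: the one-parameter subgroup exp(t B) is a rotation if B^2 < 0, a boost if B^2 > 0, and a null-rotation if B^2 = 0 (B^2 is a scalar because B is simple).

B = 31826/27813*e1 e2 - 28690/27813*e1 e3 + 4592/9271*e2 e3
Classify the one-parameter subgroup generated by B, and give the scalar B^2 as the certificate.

B^2 term by term: the squares give (31826/27813)^2*(e1 e2)^2 + (-28690/27813)^2*(e1 e3)^2 + (4592/9271)^2*(e2 e3)^2 = 1012894276/773562969*(-1) + 823116100/773562969*(+1) + 21086464/85951441*(+1) = 0 (each basis 2-blade squares to minus the product of its generators' squares); cross terms between blades sharing an index anticommute and cancel. So B^2 = 0.
Answer: null-rotation, certificate B^2 = 0. Certificate logic: 0 is a conjugation-invariant scalar, so its sign fixes rotation versus boost versus null-rotation outright.


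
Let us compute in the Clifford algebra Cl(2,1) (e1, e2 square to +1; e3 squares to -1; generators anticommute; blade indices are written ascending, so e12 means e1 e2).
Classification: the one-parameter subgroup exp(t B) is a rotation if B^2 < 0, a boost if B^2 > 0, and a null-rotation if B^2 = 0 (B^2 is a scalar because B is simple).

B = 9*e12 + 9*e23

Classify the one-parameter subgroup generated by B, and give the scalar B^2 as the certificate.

B^2 term by term: the squares give (9)^2*(e12)^2 + (9)^2*(e23)^2 = 81*(-1) + 81*(+1) = 0 (each basis 2-blade squares to minus the product of its generators' squares); cross terms between blades sharing an index anticommute and cancel. So B^2 = 0.
Answer: null-rotation, certificate B^2 = 0. Because 0 is invariant under every versor sandwich, the classification follows from its sign alone.


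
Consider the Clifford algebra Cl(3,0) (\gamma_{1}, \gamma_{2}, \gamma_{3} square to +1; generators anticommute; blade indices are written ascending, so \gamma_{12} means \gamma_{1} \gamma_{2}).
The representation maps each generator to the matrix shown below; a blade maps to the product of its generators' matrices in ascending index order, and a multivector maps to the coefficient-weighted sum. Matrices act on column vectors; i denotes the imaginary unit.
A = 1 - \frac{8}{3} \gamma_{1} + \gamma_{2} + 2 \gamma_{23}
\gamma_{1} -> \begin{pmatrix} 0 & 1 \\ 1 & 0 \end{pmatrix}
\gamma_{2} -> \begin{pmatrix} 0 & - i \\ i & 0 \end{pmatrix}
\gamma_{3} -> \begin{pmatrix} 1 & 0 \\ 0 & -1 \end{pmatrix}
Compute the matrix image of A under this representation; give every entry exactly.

Bivector images (products of the table entries): rho(\gamma_{23}) = rho(\gamma_{2})rho(\gamma_{3}) = \begin{pmatrix} 0 & i \\ i & 0 \end{pmatrix}.
M = (1)*1 + (-\frac{8}{3})*rho(\gamma_{1}) + (1)*rho(\gamma_{2}) + (2)*rho(\gamma_{23}), summed entrywise (1 is the identity matrix):
Answer: \begin{pmatrix} 1 & - \frac{8}{3} + i \\ - \frac{8}{3} + 3 i & 1 \end{pmatrix}


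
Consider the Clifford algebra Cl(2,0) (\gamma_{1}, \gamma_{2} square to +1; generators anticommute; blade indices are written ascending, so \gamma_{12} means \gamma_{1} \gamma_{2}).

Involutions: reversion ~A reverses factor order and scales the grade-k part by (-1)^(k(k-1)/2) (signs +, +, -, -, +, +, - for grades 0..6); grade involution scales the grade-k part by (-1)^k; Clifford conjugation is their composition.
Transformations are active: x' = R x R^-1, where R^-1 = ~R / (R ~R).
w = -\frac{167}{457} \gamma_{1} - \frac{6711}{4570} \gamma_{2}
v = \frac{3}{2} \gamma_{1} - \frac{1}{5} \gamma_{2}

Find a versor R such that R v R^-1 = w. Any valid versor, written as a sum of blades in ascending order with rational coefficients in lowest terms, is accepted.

Why this works: both vectors square to \frac{229}{100}, so q(v) = q(w) and R = v + w = \frac{1037}{914} \gamma_{1} - \frac{1525}{914} \gamma_{2} carries v to w — its own direction survives, the complement (v - w)/2 flips.
Answer: \frac{1037}{914} \gamma_{1} - \frac{1525}{914} \gamma_{2}


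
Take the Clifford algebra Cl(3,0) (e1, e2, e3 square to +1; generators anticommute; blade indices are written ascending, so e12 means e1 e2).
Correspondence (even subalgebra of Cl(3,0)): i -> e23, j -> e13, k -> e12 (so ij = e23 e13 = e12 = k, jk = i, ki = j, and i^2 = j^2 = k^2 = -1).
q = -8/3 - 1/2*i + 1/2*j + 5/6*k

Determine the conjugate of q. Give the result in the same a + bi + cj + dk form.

In blades: q = -8/3 + 5/6*e12 + 1/2*e13 - 1/2*e23.
Quaternion conjugation is reversion on the even subalgebra: the scalar is fixed and every grade-2 blade flips sign, giving -8/3 - 5/6*e12 - 1/2*e13 + 1/2*e23; translating back:
Answer: -8/3 + 1/2*i - 1/2*j - 5/6*k


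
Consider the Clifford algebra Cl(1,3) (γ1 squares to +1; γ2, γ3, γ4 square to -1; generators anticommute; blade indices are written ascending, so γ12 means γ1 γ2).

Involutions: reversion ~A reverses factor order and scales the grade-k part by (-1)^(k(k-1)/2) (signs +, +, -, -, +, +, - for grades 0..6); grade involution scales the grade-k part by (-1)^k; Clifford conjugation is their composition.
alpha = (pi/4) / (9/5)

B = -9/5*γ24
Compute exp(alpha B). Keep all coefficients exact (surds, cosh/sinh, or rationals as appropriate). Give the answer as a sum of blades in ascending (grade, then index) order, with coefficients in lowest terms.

B^2 = (-9/5)^2*(γ24)^2 = 81/25*(-1) = -81/25 (a basis 2-blade squares to minus the product of its generators' squares).
B^2 = -81/25 — a negative square means the series sums to a rotation: l = 9/5, alpha*l = pi/4, so exp(alpha B) = cos(pi/4) + (sin(pi/4)/(9/5))*B = sqrt(2)/2 + (5*sqrt(2)/18)*B.
Answer: sqrt(2)/2 - sqrt(2)/2*γ24


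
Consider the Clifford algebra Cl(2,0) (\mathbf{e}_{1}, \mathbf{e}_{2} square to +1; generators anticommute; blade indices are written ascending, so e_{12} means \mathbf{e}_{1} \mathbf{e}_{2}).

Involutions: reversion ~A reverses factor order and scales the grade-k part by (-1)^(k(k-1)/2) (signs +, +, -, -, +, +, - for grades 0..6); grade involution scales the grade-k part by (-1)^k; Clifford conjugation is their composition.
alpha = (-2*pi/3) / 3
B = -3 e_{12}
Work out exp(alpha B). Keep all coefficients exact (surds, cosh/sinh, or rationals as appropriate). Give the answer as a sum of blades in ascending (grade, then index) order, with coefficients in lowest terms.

B^2 = (-3)^2*(e_{12})^2 = 9*(-1) = -9 (a basis 2-blade squares to minus the product of its generators' squares).
B^2 = -9 — since the square is negative, the closed form is circular: l = 3, alpha*l = - \frac{2 \pi}{3}, so exp(alpha B) = cos(- \frac{2 \pi}{3}) + (sin(- \frac{2 \pi}{3})/3)*B = - \frac{1}{2} + (- \frac{\sqrt{3}}{6})*B.
Answer: - \frac{1}{2} + \frac{\sqrt{3}}{2} e_{12}


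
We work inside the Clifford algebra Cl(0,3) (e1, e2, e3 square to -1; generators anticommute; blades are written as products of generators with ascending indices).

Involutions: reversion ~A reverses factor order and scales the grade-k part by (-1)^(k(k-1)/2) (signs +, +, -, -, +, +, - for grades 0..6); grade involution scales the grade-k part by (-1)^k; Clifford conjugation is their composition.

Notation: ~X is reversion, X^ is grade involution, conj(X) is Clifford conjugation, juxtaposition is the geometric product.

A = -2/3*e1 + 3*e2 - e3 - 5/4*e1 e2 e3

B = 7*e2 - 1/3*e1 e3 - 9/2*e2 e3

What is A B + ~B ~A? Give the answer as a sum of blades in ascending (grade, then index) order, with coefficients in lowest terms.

first term: -21 - 127/24*e1 + 59/12*e2 + 239/18*e3 - 14/3*e1 e2 - 35/4*e1 e3 + 7*e2 e3 + 4*e1 e2 e3
second term: -21 - 127/24*e1 + 59/12*e2 + 239/18*e3 + 14/3*e1 e2 + 35/4*e1 e3 - 7*e2 e3 - 4*e1 e2 e3
Answer: -42 - 127/12*e1 + 59/6*e2 + 239/9*e3


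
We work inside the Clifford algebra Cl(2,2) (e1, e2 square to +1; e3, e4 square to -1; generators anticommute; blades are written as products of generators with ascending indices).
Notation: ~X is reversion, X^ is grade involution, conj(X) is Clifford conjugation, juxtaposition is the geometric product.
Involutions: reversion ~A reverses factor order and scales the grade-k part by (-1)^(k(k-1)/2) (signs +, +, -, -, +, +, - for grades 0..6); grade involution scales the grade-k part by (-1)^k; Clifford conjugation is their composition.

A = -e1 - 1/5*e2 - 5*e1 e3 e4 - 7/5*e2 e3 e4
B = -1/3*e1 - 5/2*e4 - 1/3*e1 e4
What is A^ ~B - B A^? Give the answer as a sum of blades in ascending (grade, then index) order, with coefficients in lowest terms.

first term: -1/3 - 5/3*e3 + 1/3*e4 + 1/15*e1 e2 + 25/2*e1 e3 - 5/2*e1 e4 + 7/2*e2 e3 - 1/2*e2 e4 - 5/3*e3 e4 + 7/15*e1 e2 e3 - 1/15*e1 e2 e4 + 7/15*e1 e2 e3 e4
second term: -1/3 + 5/3*e3 + 1/3*e4 - 1/15*e1 e2 + 25/2*e1 e3 + 5/2*e1 e4 + 7/2*e2 e3 + 1/2*e2 e4 - 5/3*e3 e4 + 7/15*e1 e2 e3 + 1/15*e1 e2 e4 - 7/15*e1 e2 e3 e4
Answer: -10/3*e3 + 2/15*e1 e2 - 5*e1 e4 - e2 e4 - 2/15*e1 e2 e4 + 14/15*e1 e2 e3 e4


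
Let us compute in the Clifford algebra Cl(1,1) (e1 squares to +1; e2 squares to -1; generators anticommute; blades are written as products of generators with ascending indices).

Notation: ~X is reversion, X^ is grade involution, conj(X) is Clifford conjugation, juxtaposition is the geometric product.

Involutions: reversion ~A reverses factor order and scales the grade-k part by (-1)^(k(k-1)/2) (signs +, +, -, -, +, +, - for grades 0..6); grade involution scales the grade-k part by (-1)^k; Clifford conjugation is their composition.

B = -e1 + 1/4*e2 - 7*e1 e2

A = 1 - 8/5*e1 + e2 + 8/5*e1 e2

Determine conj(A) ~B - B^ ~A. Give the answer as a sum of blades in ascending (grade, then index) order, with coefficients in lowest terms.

first term: -251/20 - 38/5*e1 + 197/20*e2 + 32/5*e1 e2
second term: 197/20 + 42/5*e1 - 261/20*e2 - 32/5*e1 e2
Answer: -112/5 - 16*e1 + 229/10*e2 + 64/5*e1 e2


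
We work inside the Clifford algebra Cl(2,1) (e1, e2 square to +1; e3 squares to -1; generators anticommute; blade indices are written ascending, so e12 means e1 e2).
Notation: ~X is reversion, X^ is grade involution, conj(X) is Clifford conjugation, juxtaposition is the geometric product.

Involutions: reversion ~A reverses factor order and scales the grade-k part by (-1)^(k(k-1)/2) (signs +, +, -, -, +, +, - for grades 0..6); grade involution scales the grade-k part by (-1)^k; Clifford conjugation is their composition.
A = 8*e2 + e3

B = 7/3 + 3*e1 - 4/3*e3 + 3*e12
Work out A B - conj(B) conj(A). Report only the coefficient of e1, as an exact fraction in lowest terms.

first term: 4/3 - 24*e1 + 56/3*e2 + 7/3*e3 - 24*e12 - 3*e13 - 32/3*e23 + 3*e123
second term: 4/3 + 24*e1 - 56/3*e2 - 7/3*e3 + 24*e12 + 3*e13 + 32/3*e23 + 3*e123
Answer: -48


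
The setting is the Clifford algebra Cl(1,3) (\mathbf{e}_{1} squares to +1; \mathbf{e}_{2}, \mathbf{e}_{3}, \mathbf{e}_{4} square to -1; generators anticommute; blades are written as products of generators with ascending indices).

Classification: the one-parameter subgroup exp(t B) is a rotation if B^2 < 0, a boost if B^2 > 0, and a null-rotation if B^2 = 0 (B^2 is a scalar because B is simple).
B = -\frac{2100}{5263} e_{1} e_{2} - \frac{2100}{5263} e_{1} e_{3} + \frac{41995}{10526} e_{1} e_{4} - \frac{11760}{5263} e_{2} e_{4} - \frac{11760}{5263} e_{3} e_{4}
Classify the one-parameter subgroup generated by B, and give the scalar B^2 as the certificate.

B^2 term by term: the squares give (-\frac{2100}{5263})^2*(e_{1} e_{2})^2 + (-\frac{2100}{5263})^2*(e_{1} e_{3})^2 + (\frac{41995}{10526})^2*(e_{1} e_{4})^2 + (-\frac{11760}{5263})^2*(e_{2} e_{4})^2 + (-\frac{11760}{5263})^2*(e_{3} e_{4})^2 = \frac{4410000}{27699169}*(+1) + \frac{4410000}{27699169}*(+1) + \frac{1763580025}{110796676}*(+1) + \frac{138297600}{27699169}*(-1) + \frac{138297600}{27699169}*(-1) = \frac{25}{4} (each basis 2-blade squares to minus the product of its generators' squares); cross terms between blades sharing an index anticommute and cancel; the commuting (index-disjoint) pairs give grade-4 terms 2*c*c'*(blade product), which cancel blade by blade — e_{1} e_{2} e_{3} e_{4}: \frac{49392000}{27699169} - \frac{49392000}{27699169} = 0 — confirming B is simple. So B^2 = \frac{25}{4}.
Answer: boost, certificate B^2 = \frac{25}{4}. One invariant decides it: the square \frac{25}{4} survives every conjugation, and its sign is exactly the classification.


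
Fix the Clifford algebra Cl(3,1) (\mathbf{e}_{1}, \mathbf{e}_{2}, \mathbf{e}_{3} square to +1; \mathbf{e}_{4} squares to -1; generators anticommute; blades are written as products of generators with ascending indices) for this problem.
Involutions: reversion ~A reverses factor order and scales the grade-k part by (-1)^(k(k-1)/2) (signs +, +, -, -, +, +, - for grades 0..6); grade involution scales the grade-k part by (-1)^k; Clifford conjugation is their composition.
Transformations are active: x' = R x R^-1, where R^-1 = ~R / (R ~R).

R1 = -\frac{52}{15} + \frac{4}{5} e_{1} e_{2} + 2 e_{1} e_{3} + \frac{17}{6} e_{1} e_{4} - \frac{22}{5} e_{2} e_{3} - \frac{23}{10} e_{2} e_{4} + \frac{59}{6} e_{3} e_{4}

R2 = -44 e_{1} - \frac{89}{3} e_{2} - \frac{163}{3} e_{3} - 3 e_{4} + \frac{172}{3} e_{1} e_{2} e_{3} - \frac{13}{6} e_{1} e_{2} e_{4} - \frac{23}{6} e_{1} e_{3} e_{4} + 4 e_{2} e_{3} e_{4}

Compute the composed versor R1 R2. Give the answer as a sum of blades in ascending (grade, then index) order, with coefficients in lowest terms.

Distribute over the grade parts of R1 (each basis-blade product reordered to ascending indices, repeated generators contracted through their squares):
<R1>_0 (= -\frac{52}{15}) R2 = \frac{2288}{15} e_{1} + \frac{4628}{45} e_{2} + \frac{8476}{45} e_{3} + \frac{52}{5} e_{4} - \frac{8944}{45} e_{1} e_{2} e_{3} + \frac{338}{45} e_{1} e_{2} e_{4} + \frac{598}{45} e_{1} e_{3} e_{4} - \frac{208}{15} e_{2} e_{3} e_{4}
<R1>_2 (= \frac{4}{5} e_{1} e_{2} + 2 e_{1} e_{3} + \frac{17}{6} e_{1} e_{4} - \frac{22}{5} e_{2} e_{3} - \frac{23}{10} e_{2} e_{4} + \frac{59}{6} e_{3} e_{4}) R2 = \frac{8609}{90} e_{1} + \frac{76951}{180} e_{2} - \frac{6991}{180} e_{3} + \frac{27797}{45} e_{4} + \frac{20543}{90} e_{1} e_{2} e_{3} - \frac{6697}{18} e_{1} e_{2} e_{4} - \frac{38063}{90} e_{1} e_{3} e_{4} - \frac{2836}{5} e_{2} e_{3} e_{4}
Summing the partial products and collecting blades:
Answer: \frac{22337}{90} e_{1} + \frac{10607}{20} e_{2} + \frac{8971}{60} e_{3} + \frac{5653}{9} e_{4} + \frac{59}{2} e_{1} e_{2} e_{3} - \frac{32809}{90} e_{1} e_{2} e_{4} - \frac{12289}{30} e_{1} e_{3} e_{4} - \frac{8716}{15} e_{2} e_{3} e_{4}


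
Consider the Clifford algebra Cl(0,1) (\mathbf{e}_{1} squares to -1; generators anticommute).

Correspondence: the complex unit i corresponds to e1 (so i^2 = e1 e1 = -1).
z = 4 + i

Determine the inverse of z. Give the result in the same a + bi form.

In blades: z = 4 + e_{1}.
With qbar = 4 - e_{1} (scalar fixed, mapped units negated), z qbar = 17 (the sum of squared coefficients), so z^-1 = qbar / (17) = \frac{4}{17} - \frac{1}{17} e_{1}; translating back:
Answer: \frac{4}{17} - \frac{1}{17}i


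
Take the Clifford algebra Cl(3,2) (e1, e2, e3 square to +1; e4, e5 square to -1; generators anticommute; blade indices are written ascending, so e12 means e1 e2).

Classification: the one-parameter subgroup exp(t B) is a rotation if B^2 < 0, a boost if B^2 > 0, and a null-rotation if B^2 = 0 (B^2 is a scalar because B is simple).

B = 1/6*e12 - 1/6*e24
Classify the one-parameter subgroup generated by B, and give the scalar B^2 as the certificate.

B^2 term by term: the squares give (1/6)^2*(e12)^2 + (-1/6)^2*(e24)^2 = 1/36*(-1) + 1/36*(+1) = 0 (each basis 2-blade squares to minus the product of its generators' squares); cross terms between blades sharing an index anticommute and cancel. So B^2 = 0.
Answer: null-rotation, certificate B^2 = 0. Note: conjugating B changes its blade decomposition but never the scalar B^2 = 0, whose sign settles the classification.


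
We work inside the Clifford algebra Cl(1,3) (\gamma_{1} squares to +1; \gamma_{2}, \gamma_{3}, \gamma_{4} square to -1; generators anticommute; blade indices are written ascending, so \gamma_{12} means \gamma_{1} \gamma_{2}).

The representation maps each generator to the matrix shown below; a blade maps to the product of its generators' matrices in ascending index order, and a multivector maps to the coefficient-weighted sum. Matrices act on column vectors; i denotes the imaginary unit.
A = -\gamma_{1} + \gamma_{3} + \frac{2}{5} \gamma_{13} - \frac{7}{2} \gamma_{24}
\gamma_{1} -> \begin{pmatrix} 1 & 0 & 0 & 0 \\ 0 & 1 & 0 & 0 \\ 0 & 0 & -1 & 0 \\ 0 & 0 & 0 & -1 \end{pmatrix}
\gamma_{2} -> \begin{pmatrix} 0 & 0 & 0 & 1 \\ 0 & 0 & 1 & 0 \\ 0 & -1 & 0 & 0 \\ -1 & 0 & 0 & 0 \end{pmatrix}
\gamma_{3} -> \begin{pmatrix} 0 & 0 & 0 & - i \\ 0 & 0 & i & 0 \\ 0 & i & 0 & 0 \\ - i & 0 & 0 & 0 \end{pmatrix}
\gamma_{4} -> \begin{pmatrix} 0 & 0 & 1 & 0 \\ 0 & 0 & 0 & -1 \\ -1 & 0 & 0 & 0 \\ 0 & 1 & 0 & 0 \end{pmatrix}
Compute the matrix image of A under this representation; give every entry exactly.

Bivector images (products of the table entries): rho(\gamma_{13}) = rho(\gamma_{1})rho(\gamma_{3}) = \begin{pmatrix} 0 & 0 & 0 & - i \\ 0 & 0 & i & 0 \\ 0 & - i & 0 & 0 \\ i & 0 & 0 & 0 \end{pmatrix}; rho(\gamma_{24}) = rho(\gamma_{2})rho(\gamma_{4}) = \begin{pmatrix} 0 & 1 & 0 & 0 \\ -1 & 0 & 0 & 0 \\ 0 & 0 & 0 & 1 \\ 0 & 0 & -1 & 0 \end{pmatrix}.
M = (-1)*rho(\gamma_{1}) + (1)*rho(\gamma_{3}) + (\frac{2}{5})*rho(\gamma_{13}) + (-\frac{7}{2})*rho(\gamma_{24}), summed entrywise:
Answer: \begin{pmatrix} -1 & - \frac{7}{2} & 0 & - \frac{7 i}{5} \\ \frac{7}{2} & -1 & \frac{7 i}{5} & 0 \\ 0 & \frac{3 i}{5} & 1 & - \frac{7}{2} \\ - \frac{3 i}{5} & 0 & \frac{7}{2} & 1 \end{pmatrix}


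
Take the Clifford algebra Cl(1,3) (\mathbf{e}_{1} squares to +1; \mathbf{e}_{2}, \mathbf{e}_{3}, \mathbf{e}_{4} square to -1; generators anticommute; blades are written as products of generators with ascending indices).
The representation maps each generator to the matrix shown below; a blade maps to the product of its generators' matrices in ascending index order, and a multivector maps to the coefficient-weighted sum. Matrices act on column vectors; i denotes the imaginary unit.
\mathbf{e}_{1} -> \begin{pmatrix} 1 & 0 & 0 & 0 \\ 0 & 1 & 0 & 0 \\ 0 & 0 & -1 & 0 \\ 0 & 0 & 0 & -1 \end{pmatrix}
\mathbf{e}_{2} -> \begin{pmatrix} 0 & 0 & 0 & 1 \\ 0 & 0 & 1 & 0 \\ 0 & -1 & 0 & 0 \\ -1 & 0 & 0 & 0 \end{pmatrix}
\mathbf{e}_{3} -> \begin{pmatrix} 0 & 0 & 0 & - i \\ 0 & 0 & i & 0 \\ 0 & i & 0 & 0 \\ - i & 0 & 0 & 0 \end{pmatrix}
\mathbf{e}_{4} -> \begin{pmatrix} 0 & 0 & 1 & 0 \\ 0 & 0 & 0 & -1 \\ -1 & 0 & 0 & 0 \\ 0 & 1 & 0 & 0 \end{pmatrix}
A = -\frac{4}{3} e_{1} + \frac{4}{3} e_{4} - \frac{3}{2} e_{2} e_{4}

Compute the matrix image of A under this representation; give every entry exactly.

Bivector images (products of the table entries): rho(e_{2} e_{4}) = rho(\mathbf{e}_{2})rho(\mathbf{e}_{4}) = \begin{pmatrix} 0 & 1 & 0 & 0 \\ -1 & 0 & 0 & 0 \\ 0 & 0 & 0 & 1 \\ 0 & 0 & -1 & 0 \end{pmatrix}.
M = (-\frac{4}{3})*rho(e_{1}) + (\frac{4}{3})*rho(e_{4}) + (-\frac{3}{2})*rho(e_{2} e_{4}), summed entrywise:
Answer: \begin{pmatrix} - \frac{4}{3} & - \frac{3}{2} & \frac{4}{3} & 0 \\ \frac{3}{2} & - \frac{4}{3} & 0 & - \frac{4}{3} \\ - \frac{4}{3} & 0 & \frac{4}{3} & - \frac{3}{2} \\ 0 & \frac{4}{3} & \frac{3}{2} & \frac{4}{3} \end{pmatrix}


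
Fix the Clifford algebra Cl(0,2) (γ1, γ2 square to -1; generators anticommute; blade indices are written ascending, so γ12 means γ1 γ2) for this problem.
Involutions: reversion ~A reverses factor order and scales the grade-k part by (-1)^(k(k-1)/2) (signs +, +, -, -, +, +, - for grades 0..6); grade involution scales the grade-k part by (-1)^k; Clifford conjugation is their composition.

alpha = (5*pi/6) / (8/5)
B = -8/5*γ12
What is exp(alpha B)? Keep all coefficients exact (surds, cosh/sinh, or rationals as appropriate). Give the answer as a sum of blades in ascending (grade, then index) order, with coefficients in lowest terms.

B^2 = (-8/5)^2*(γ12)^2 = 64/25*(-1) = -64/25 (a basis 2-blade squares to minus the product of its generators' squares).
B^2 = -64/25 — the negative square puts this in the circular regime; l = 8/5, alpha*l = 5*pi/6, so exp(alpha B) = cos(5*pi/6) + (sin(5*pi/6)/(8/5))*B = -sqrt(3)/2 + (5/16)*B.
Answer: -sqrt(3)/2 - 1/2*γ12


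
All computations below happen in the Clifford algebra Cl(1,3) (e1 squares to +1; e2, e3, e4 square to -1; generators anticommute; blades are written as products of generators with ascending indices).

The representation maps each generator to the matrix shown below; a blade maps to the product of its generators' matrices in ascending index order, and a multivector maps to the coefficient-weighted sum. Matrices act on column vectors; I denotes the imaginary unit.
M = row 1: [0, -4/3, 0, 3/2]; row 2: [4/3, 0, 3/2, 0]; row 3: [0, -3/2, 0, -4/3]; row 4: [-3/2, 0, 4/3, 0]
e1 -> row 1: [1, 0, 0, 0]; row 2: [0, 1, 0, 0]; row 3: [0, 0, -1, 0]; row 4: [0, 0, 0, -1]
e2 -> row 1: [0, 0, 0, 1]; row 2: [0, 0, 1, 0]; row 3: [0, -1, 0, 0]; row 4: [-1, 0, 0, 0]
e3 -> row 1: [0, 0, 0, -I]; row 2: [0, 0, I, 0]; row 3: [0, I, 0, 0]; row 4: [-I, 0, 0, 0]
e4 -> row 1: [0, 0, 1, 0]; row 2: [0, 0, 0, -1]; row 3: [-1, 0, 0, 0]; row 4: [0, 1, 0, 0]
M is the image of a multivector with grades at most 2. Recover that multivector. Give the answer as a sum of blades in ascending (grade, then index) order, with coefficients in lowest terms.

Method: the blade images are trace-orthogonal — tr(rho(e_A) rho(e_B)^-1) = 4 if A = B and 0 otherwise — and rho(e_A)^-1 = (e_A)^2 * rho(e_A) with (e_A)^2 = +1 or -1, so the coefficient of e_A in the preimage is (e_A)^2 * tr(M rho(e_A))/4.
Nonzero projections over blades of grade <= 2: e2: (e2)^2 = -1, tr(M rho(e2)) = -6, coefficient 3/2; e2 e4: (e2 e4)^2 = -1, tr(M rho(e2 e4)) = 16/3, coefficient -4/3. Every other blade of grade <= 2 projects to 0.
Answer: 3/2*e2 - 4/3*e2 e4


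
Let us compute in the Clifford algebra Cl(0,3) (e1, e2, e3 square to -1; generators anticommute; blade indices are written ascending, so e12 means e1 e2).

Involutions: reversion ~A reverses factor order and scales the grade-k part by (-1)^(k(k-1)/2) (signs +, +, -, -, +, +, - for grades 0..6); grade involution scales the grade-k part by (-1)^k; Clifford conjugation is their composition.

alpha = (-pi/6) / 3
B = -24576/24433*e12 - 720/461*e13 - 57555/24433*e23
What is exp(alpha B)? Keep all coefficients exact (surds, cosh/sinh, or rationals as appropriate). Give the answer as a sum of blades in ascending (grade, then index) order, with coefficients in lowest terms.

B^2 term by term: the squares give (-24576/24433)^2*(e12)^2 + (-720/461)^2*(e13)^2 + (-57555/24433)^2*(e23)^2 = 603979776/596971489*(-1) + 518400/212521*(-1) + 3312578025/596971489*(-1) = -9 (each basis 2-blade squares to minus the product of its generators' squares); cross terms between blades sharing an index anticommute and cancel. So B^2 = -9.
B^2 = -9 — circular case — the even/odd split gives cos and sin: l = 3, alpha*l = -pi/6, so exp(alpha B) = cos(-pi/6) + (sin(-pi/6)/3)*B = sqrt(3)/2 + (-1/6)*B.
Answer: sqrt(3)/2 + 4096/24433*e12 + 120/461*e13 + 19185/48866*e23


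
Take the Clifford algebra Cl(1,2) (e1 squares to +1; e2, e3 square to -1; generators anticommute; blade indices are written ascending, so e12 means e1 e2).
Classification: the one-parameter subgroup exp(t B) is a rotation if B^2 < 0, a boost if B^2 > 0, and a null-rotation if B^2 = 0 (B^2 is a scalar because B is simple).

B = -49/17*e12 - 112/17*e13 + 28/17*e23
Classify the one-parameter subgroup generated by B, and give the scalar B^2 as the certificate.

B^2 term by term: the squares give (-49/17)^2*(e12)^2 + (-112/17)^2*(e13)^2 + (28/17)^2*(e23)^2 = 2401/289*(+1) + 12544/289*(+1) + 784/289*(-1) = 49 (each basis 2-blade squares to minus the product of its generators' squares); cross terms between blades sharing an index anticommute and cancel. So B^2 = 49.
Answer: boost, certificate B^2 = 49. Key observation: B^2 = 49 is a conjugation invariant, so its sign decides the class regardless of the surface form of B.


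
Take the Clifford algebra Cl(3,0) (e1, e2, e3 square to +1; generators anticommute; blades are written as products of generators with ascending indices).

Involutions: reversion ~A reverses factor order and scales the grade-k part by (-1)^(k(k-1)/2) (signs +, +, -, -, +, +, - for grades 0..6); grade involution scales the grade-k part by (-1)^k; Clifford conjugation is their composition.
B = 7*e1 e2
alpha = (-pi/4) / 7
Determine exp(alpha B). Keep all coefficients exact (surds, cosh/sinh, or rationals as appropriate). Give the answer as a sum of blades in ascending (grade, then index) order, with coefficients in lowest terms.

B^2 = (7)^2*(e1 e2)^2 = 49*(-1) = -49 (a basis 2-blade squares to minus the product of its generators' squares).
B^2 = -49 — B^2 < 0, so the exponential closes trigonometrically: l = 7, alpha*l = -pi/4, so exp(alpha B) = cos(-pi/4) + (sin(-pi/4)/7)*B = sqrt(2)/2 + (-sqrt(2)/14)*B.
Answer: sqrt(2)/2 - sqrt(2)/2*e1 e2


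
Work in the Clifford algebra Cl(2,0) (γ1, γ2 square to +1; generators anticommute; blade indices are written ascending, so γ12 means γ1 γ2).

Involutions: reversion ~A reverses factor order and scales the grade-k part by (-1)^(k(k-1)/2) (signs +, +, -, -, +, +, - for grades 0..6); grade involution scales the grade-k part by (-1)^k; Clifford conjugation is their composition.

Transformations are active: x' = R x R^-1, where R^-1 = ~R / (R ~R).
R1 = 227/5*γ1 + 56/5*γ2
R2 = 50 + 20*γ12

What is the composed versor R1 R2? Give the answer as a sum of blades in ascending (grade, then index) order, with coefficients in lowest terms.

Distribute over the terms of R1 (each basis-blade product reordered to ascending indices, repeated generators contracted through their squares):
(227/5*γ1) R2 = 2270*γ1 + 908*γ2
(56/5*γ2) R2 = -224*γ1 + 560*γ2
Summing the partial products and collecting blades:
Answer: 2046*γ1 + 1468*γ2


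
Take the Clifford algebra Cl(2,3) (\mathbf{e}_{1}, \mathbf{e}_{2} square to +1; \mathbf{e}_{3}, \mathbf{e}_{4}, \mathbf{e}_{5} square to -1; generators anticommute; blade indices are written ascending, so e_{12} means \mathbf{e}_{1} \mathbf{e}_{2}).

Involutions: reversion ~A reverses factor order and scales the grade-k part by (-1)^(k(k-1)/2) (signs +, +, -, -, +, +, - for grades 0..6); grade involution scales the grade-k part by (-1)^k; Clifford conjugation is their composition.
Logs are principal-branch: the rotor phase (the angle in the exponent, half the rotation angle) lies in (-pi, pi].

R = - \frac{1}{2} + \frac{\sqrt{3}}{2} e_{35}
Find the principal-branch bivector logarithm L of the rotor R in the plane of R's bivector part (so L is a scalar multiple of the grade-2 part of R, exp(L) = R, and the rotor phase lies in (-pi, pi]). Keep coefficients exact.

The scalar part of R is - \frac{1}{2}, and that scalar determines the rotor phase on the principal branch; recovering the unit plane as bivector-part over sine of the phase gives L = phase * plane.
Concretely: cos(phase) = - \frac{1}{2} gives phase = ±\frac{2 \pi}{3}, and since phase/sin(phase) is even the sign is immaterial: L = (phase/sin(phase)) * <R>_2 = (\frac{4 \sqrt{3} \pi}{9}) * <R>_2.
Answer: \frac{2 \pi}{3} e_{35}


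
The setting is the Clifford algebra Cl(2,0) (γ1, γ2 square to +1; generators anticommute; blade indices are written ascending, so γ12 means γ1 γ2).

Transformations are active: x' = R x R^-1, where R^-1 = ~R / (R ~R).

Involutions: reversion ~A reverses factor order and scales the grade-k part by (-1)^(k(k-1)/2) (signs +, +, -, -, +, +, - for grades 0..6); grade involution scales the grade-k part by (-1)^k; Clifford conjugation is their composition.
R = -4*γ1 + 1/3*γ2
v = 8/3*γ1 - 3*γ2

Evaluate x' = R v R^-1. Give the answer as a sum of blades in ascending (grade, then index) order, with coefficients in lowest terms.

~R = -4*γ1 + 1/3*γ2, and R ~R = 145/9, so R^-1 = ~R / (145/9).
R v = -35/3 + 100/9*γ12
Answer: 272/87*γ1 + 73/29*γ2


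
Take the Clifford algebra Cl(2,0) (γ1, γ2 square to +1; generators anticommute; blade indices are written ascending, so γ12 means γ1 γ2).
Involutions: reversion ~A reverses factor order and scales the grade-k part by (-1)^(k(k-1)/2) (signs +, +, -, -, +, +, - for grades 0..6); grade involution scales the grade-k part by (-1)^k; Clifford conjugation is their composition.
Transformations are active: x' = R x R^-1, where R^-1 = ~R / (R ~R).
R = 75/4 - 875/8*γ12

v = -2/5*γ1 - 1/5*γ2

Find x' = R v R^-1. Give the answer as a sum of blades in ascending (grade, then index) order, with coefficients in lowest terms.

~R = 75/4 + 875/8*γ12, and R ~R = 788125/64, so R^-1 = ~R / (788125/64).
R v = 115/8*γ1 - 95/2*γ2
Answer: 2798/6305*γ1 + 349/6305*γ2


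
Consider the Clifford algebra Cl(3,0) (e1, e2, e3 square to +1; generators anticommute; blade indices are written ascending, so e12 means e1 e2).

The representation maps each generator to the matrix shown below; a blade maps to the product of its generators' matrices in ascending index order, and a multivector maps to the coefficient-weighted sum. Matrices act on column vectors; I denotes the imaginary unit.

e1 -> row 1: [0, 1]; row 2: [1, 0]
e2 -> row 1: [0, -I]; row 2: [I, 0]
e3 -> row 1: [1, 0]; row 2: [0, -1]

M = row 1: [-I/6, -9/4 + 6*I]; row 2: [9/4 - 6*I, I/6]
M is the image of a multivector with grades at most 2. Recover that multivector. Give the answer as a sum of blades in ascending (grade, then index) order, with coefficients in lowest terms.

Method: 1, rho(e1), rho(e2), rho(e3) form a trace-orthogonal basis of the 2x2 complex matrices (tr(X Y) = 2 if X = Y, else 0), so M = m0*1 + m1*rho(e1) + m2*rho(e2) + m3*rho(e3) with m0 = tr(M)/2 = 0, m1 = tr(M rho(e1))/2 = 0, m2 = tr(M rho(e2))/2 = -6 - 9*I/4, m3 = tr(M rho(e3))/2 = -I/6.
Multiplying table entries, the bivector images are rho(e12) = I*rho(e3), rho(e13) = -I*rho(e2), rho(e23) = I*rho(e1); with real blade coefficients the real parts of m0..m3 are the coefficients of 1, e1, e2, e3 and the imaginary parts give the bivectors (e23: Im m1, e13: -Im m2, e12: Im m3).
Answer: -6*e2 - 1/6*e12 + 9/4*e13


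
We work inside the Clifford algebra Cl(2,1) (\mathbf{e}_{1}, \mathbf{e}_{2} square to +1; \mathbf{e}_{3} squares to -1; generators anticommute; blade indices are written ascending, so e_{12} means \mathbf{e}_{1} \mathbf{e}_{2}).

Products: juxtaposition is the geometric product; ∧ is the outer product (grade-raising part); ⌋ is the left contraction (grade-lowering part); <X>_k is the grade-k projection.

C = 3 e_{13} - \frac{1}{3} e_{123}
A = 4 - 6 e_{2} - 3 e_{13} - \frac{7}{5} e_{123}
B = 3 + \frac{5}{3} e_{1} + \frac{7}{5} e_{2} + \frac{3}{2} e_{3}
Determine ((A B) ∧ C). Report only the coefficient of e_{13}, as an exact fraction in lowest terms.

step 1: \frac{18}{5} + \frac{67}{6} e_{1} - \frac{62}{5} e_{2} + 11 e_{3} + \frac{121}{10} e_{12} - \frac{176}{25} e_{13} - \frac{34}{3} e_{23}
step 2: \frac{54}{5} e_{13} + 36 e_{123}
Answer: \frac{54}{5}


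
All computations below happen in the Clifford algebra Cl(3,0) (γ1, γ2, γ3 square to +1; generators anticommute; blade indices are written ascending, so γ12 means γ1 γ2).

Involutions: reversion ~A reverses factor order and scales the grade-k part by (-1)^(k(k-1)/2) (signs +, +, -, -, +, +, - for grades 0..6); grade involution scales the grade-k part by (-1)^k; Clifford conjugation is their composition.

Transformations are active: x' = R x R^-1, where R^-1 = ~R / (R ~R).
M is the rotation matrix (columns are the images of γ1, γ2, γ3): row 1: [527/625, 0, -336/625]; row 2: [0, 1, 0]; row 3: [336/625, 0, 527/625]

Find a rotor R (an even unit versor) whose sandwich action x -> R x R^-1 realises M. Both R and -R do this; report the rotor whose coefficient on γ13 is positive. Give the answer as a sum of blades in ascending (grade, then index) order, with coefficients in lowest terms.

Method: write R = a + b12*γ12 + b13*γ13 + b23*γ23 with a^2 + b12^2 + b13^2 + b23^2 = 1 (so R^-1 = ~R). Expanding the columns R e_j ~R gives tr M = 4a^2 - 1 and, from the antisymmetric part, M21 - M12 = -4a*b12, M13 - M31 = 4a*b13, M32 - M23 = -4a*b23.
Here tr M = 1679/625, so a^2 = (1 + tr M)/4 = 576/625 and a = ±24/25. Taking a = 24/25: M21 - M12 = 0, M13 - M31 = -672/625, M32 - M23 = 0, giving b12 = 0, b13 = -7/25, b23 = 0, i.e. R = 24/25 - 7/25*γ13.
Its γ13 coefficient is negative, so report the other preimage -R.
Answer: -24/25 + 7/25*γ13. Uniqueness: Spin(3) -> SO(3) maps R and -R to the same rotation of trace 1679/625; fixing the sign of the γ13 coefficient removes the ambiguity.


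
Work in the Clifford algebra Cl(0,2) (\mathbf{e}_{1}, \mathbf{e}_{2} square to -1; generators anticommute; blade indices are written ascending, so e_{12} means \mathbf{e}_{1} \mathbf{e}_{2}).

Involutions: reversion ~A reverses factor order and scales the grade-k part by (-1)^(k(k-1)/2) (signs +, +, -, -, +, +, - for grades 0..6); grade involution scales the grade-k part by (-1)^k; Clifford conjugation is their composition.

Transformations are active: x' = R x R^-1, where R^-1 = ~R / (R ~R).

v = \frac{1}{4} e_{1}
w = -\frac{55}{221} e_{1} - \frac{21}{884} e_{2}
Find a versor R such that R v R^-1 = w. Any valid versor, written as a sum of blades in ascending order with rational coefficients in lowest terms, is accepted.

Reasoning: v^2 = w^2 = -\frac{1}{16} since conjugation preserves the quadratic form; R = v + w = \frac{1}{884} e_{1} - \frac{21}{884} e_{2} is then valid when invertible, keeping its own part and reversing (v - w)/2.
Answer: \frac{1}{884} e_{1} - \frac{21}{884} e_{2}


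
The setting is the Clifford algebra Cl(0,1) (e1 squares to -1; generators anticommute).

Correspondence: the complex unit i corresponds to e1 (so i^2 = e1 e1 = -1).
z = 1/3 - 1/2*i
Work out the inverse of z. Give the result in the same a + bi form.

In blades: z = 1/3 - 1/2*e1.
With qbar = 1/3 + 1/2*e1 (scalar fixed, mapped units negated), z qbar = 13/36 (the sum of squared coefficients), so z^-1 = qbar / (13/36) = 12/13 + 18/13*e1; translating back:
Answer: 12/13 + 18/13*i


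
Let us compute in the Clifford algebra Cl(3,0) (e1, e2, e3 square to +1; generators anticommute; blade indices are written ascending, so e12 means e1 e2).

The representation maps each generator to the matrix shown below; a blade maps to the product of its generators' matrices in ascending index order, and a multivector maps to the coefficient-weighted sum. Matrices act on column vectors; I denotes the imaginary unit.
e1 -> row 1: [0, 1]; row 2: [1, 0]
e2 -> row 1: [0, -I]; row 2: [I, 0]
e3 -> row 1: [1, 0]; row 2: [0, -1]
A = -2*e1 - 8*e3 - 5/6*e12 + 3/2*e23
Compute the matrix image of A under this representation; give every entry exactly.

Bivector images (products of the table entries): rho(e12) = rho(e1)rho(e2) = row 1: [I, 0]; row 2: [0, -I]; rho(e23) = rho(e2)rho(e3) = row 1: [0, I]; row 2: [I, 0].
M = (-2)*rho(e1) + (-8)*rho(e3) + (-5/6)*rho(e12) + (3/2)*rho(e23), summed entrywise:
Answer: row 1: [-8 - 5*I/6, -2 + 3*I/2]; row 2: [-2 + 3*I/2, 8 + 5*I/6]


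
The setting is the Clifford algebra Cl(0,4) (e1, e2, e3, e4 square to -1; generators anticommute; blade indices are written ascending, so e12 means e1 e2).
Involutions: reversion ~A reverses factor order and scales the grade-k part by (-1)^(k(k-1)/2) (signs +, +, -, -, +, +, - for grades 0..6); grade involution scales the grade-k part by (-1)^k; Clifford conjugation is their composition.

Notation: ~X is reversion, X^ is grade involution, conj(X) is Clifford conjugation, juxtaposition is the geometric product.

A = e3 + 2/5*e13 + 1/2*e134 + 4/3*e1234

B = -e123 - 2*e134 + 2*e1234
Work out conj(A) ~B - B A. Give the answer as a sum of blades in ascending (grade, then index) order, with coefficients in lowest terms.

first term: 11/3 - 31/15*e2 - 8/15*e4 + e12 - 2*e14 - 13/10*e24 + 2*e124
second term: 5/3 - 61/15*e2 - 8/15*e4 + e12 - 2*e14 + 3/10*e24 + 2*e124
Answer: 2 + 2*e2 - 8/5*e24


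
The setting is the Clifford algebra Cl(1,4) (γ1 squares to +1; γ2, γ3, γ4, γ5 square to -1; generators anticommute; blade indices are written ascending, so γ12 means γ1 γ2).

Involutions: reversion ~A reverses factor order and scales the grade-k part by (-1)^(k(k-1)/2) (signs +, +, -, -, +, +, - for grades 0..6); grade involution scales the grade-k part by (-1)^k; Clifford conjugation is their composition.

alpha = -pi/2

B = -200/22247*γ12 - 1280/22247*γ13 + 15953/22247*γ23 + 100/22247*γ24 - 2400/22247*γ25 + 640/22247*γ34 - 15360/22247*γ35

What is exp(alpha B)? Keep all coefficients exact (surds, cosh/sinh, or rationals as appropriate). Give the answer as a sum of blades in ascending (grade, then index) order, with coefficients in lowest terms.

B^2 term by term: the squares give (-200/22247)^2*(γ12)^2 + (-1280/22247)^2*(γ13)^2 + (15953/22247)^2*(γ23)^2 + (100/22247)^2*(γ24)^2 + (-2400/22247)^2*(γ25)^2 + (640/22247)^2*(γ34)^2 + (-15360/22247)^2*(γ35)^2 = 40000/494929009*(+1) + 1638400/494929009*(+1) + 254498209/494929009*(-1) + 10000/494929009*(-1) + 5760000/494929009*(-1) + 409600/494929009*(-1) + 235929600/494929009*(-1) = -1 (each basis 2-blade squares to minus the product of its generators' squares); cross terms between blades sharing an index anticommute and cancel; the commuting (index-disjoint) pairs give grade-4 terms 2*c*c'*(blade product), which cancel blade by blade — γ1234: -256000/494929009 + 256000/494929009 = 0; γ1235: 6144000/494929009 - 6144000/494929009 = 0; γ2345: 3072000/494929009 - 3072000/494929009 = 0 — confirming B is simple. So B^2 = -1.
B^2 = -1 — the series telescopes trigonometrically here: l = 1, alpha*l = -pi/2, so exp(alpha B) = cos(-pi/2) + (sin(-pi/2)/1)*B = 0 + (-1)*B.
Answer: 200/22247*γ12 + 1280/22247*γ13 - 15953/22247*γ23 - 100/22247*γ24 + 2400/22247*γ25 - 640/22247*γ34 + 15360/22247*γ35


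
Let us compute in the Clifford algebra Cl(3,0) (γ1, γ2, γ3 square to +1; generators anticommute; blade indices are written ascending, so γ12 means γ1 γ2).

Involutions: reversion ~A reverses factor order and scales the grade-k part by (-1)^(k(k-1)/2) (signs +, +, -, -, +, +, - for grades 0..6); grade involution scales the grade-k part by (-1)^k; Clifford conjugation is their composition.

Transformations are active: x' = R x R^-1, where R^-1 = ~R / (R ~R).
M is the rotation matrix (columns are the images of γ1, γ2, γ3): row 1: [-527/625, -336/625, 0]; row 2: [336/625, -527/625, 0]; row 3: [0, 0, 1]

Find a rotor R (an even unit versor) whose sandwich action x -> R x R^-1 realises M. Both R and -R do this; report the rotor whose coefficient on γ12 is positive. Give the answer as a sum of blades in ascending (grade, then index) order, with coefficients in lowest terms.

Method: write R = a + b12*γ12 + b13*γ13 + b23*γ23 with a^2 + b12^2 + b13^2 + b23^2 = 1 (so R^-1 = ~R). Expanding the columns R e_j ~R gives tr M = 4a^2 - 1 and, from the antisymmetric part, M21 - M12 = -4a*b12, M13 - M31 = 4a*b13, M32 - M23 = -4a*b23.
Here tr M = -429/625, so a^2 = (1 + tr M)/4 = 49/625 and a = ±7/25. Taking a = 7/25: M21 - M12 = 672/625, M13 - M31 = 0, M32 - M23 = 0, giving b12 = -24/25, b13 = 0, b23 = 0, i.e. R = 7/25 - 24/25*γ12.
Its γ12 coefficient is negative, so report the other preimage -R.
Answer: -7/25 + 24/25*γ12. Note: both R and -R realise this M (trace -429/625); the covering map identifies them, and the γ12-coefficient sign is the tie-breaker.
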